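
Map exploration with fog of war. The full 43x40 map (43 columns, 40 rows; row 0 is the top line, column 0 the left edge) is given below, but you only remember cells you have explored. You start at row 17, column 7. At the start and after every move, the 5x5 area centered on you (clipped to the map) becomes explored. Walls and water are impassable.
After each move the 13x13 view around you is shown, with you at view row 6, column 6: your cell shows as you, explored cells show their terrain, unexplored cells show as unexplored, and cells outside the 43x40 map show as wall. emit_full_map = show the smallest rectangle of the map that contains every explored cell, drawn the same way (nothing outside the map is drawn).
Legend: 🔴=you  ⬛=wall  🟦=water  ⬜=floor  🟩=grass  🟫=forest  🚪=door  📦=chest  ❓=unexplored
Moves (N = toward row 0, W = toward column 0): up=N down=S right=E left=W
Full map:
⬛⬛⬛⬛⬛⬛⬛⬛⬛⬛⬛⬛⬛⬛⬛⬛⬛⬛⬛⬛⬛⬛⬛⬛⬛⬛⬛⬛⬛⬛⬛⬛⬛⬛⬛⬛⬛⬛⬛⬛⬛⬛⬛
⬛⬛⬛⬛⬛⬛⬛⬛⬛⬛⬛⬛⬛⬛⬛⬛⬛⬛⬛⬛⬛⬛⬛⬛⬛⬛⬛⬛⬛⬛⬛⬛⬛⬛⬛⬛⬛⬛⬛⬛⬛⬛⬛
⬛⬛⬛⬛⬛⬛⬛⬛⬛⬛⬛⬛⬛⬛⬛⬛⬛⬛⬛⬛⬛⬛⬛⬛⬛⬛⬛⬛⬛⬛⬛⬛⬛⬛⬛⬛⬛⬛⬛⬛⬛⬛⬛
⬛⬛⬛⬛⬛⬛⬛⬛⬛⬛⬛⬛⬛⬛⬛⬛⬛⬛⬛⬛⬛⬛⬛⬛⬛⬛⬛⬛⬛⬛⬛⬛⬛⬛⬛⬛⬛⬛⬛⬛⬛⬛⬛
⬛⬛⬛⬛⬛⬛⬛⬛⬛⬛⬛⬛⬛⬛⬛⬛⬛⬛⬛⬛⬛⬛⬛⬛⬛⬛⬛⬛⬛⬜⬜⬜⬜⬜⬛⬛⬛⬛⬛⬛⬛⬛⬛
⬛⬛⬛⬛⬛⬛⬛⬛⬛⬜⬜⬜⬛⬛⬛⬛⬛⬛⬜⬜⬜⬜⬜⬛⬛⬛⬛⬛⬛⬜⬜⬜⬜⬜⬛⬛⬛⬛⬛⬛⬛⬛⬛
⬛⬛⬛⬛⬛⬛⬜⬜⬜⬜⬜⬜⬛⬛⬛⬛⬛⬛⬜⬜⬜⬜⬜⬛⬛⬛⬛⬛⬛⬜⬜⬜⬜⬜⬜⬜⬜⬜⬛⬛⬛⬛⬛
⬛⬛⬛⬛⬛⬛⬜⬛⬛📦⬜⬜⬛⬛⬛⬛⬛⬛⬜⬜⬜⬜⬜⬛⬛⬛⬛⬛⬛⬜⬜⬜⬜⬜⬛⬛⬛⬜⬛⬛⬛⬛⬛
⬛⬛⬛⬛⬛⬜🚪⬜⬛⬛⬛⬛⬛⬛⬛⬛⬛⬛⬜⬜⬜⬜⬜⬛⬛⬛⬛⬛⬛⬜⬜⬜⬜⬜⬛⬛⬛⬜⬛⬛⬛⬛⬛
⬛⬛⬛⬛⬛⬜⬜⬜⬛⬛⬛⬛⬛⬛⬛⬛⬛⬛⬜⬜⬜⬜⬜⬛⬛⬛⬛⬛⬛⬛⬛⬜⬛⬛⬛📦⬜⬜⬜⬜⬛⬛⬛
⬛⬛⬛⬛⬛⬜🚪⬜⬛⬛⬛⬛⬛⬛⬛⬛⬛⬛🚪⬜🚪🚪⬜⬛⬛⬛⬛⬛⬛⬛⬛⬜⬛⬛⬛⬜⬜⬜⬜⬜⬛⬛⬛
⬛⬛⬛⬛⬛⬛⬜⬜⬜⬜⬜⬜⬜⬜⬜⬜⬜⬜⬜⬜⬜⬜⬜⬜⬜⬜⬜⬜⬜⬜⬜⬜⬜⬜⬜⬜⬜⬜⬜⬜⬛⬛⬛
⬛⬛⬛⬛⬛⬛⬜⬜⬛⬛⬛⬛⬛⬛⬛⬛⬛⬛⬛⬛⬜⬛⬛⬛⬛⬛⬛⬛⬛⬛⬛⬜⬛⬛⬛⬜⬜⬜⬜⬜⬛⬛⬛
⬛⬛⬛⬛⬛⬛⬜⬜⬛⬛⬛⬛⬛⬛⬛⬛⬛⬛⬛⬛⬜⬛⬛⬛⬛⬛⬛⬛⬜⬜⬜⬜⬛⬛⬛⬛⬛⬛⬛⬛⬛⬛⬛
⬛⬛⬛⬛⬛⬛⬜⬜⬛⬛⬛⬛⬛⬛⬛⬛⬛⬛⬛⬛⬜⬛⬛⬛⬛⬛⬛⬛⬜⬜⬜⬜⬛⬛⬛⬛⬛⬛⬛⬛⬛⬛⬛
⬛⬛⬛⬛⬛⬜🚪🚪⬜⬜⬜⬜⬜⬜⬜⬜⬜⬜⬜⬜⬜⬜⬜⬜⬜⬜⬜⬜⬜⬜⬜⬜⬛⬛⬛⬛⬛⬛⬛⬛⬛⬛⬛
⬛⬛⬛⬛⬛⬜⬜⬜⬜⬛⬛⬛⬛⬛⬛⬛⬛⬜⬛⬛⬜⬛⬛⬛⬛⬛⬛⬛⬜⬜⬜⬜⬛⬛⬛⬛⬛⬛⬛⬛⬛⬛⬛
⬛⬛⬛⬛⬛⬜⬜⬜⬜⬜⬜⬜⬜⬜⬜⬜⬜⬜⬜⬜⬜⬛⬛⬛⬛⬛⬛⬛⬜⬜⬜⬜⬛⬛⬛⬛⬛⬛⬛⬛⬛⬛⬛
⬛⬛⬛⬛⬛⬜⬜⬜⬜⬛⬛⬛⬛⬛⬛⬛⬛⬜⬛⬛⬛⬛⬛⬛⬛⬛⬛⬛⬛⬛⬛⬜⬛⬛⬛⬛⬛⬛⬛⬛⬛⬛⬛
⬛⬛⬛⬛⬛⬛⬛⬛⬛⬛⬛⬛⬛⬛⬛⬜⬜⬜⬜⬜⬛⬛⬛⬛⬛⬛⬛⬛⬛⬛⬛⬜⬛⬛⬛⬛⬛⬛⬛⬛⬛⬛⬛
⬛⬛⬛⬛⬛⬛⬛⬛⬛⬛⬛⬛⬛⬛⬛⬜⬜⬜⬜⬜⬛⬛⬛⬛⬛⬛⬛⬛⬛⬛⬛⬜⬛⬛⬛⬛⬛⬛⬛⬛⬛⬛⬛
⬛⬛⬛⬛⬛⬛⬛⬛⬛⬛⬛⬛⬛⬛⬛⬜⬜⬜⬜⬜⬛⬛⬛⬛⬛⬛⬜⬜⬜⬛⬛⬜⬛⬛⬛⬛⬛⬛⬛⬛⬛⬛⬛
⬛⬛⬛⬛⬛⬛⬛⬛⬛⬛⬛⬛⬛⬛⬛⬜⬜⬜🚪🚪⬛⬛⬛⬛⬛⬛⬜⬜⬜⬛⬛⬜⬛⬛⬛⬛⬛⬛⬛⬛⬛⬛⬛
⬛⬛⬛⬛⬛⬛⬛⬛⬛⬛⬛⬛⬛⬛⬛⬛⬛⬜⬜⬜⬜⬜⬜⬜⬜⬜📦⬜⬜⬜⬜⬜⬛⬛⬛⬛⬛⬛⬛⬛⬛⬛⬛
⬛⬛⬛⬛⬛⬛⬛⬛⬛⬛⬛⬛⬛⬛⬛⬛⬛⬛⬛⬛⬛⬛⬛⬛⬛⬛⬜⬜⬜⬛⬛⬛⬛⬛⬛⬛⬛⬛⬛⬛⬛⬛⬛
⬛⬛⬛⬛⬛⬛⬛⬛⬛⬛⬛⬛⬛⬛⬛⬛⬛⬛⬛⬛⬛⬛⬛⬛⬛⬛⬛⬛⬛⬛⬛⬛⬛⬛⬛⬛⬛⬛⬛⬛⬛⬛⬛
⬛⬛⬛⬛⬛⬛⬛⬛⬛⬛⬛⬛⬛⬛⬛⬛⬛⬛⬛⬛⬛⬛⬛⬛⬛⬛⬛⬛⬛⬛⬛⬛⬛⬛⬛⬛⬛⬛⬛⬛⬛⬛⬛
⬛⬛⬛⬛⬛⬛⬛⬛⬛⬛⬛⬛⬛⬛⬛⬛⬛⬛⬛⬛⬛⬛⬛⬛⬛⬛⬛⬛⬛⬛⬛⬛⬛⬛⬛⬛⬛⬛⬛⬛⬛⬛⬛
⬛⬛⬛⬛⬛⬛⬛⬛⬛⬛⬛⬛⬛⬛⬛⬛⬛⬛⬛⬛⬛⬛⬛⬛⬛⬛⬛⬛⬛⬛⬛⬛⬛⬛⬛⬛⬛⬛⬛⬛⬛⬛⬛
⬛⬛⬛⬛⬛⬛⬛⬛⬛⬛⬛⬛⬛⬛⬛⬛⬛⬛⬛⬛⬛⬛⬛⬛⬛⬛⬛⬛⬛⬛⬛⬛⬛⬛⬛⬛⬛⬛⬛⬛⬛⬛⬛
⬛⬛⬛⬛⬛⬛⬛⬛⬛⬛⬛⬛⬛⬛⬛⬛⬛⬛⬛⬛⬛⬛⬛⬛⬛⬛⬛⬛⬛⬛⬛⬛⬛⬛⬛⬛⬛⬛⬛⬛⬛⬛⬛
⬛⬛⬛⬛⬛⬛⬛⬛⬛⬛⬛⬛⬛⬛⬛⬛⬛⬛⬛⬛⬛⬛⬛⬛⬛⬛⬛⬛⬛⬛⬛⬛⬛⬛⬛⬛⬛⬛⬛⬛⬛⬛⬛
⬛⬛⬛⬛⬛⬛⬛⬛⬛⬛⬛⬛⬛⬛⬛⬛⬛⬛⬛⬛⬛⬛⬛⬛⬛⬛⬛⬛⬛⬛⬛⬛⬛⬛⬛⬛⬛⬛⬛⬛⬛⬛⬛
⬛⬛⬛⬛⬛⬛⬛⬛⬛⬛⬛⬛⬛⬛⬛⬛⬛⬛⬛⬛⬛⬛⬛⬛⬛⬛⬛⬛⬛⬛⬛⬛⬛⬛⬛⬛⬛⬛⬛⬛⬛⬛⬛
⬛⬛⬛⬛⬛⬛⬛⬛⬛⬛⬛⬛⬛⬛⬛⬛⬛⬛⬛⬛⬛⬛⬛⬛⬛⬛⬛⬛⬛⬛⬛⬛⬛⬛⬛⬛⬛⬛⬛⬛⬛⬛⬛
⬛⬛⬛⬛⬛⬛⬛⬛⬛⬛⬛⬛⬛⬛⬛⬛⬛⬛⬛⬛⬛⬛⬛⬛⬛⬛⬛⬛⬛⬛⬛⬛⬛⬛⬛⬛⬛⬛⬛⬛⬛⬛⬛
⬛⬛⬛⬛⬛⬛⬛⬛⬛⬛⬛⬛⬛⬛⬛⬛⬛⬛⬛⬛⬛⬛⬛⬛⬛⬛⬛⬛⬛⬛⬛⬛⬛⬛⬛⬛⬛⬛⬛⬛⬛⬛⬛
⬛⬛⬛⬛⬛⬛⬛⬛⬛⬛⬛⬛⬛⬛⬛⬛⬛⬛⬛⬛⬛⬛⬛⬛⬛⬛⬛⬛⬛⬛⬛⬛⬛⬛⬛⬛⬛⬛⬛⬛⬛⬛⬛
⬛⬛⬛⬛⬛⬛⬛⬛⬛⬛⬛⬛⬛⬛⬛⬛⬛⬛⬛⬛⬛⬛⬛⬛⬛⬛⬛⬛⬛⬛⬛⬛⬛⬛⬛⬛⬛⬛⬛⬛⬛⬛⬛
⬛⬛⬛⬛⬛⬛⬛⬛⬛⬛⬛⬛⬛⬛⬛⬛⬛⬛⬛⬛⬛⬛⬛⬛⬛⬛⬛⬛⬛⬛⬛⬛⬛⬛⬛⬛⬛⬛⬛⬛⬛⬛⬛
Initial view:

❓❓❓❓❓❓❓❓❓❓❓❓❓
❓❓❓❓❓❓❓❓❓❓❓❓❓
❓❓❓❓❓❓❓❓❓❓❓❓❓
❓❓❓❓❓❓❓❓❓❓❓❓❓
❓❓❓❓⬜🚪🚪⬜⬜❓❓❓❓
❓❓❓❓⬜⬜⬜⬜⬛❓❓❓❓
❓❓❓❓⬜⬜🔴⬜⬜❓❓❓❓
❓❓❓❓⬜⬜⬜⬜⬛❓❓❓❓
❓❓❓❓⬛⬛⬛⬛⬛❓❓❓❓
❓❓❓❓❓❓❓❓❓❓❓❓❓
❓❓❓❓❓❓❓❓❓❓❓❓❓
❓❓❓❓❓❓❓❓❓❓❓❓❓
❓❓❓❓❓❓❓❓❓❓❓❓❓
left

❓❓❓❓❓❓❓❓❓❓❓❓❓
❓❓❓❓❓❓❓❓❓❓❓❓❓
❓❓❓❓❓❓❓❓❓❓❓❓❓
❓❓❓❓❓❓❓❓❓❓❓❓❓
❓❓❓❓⬛⬜🚪🚪⬜⬜❓❓❓
❓❓❓❓⬛⬜⬜⬜⬜⬛❓❓❓
❓❓❓❓⬛⬜🔴⬜⬜⬜❓❓❓
❓❓❓❓⬛⬜⬜⬜⬜⬛❓❓❓
❓❓❓❓⬛⬛⬛⬛⬛⬛❓❓❓
❓❓❓❓❓❓❓❓❓❓❓❓❓
❓❓❓❓❓❓❓❓❓❓❓❓❓
❓❓❓❓❓❓❓❓❓❓❓❓❓
❓❓❓❓❓❓❓❓❓❓❓❓❓

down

❓❓❓❓❓❓❓❓❓❓❓❓❓
❓❓❓❓❓❓❓❓❓❓❓❓❓
❓❓❓❓❓❓❓❓❓❓❓❓❓
❓❓❓❓⬛⬜🚪🚪⬜⬜❓❓❓
❓❓❓❓⬛⬜⬜⬜⬜⬛❓❓❓
❓❓❓❓⬛⬜⬜⬜⬜⬜❓❓❓
❓❓❓❓⬛⬜🔴⬜⬜⬛❓❓❓
❓❓❓❓⬛⬛⬛⬛⬛⬛❓❓❓
❓❓❓❓⬛⬛⬛⬛⬛❓❓❓❓
❓❓❓❓❓❓❓❓❓❓❓❓❓
❓❓❓❓❓❓❓❓❓❓❓❓❓
❓❓❓❓❓❓❓❓❓❓❓❓❓
❓❓❓❓❓❓❓❓❓❓❓❓❓

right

❓❓❓❓❓❓❓❓❓❓❓❓❓
❓❓❓❓❓❓❓❓❓❓❓❓❓
❓❓❓❓❓❓❓❓❓❓❓❓❓
❓❓❓⬛⬜🚪🚪⬜⬜❓❓❓❓
❓❓❓⬛⬜⬜⬜⬜⬛❓❓❓❓
❓❓❓⬛⬜⬜⬜⬜⬜❓❓❓❓
❓❓❓⬛⬜⬜🔴⬜⬛❓❓❓❓
❓❓❓⬛⬛⬛⬛⬛⬛❓❓❓❓
❓❓❓⬛⬛⬛⬛⬛⬛❓❓❓❓
❓❓❓❓❓❓❓❓❓❓❓❓❓
❓❓❓❓❓❓❓❓❓❓❓❓❓
❓❓❓❓❓❓❓❓❓❓❓❓❓
❓❓❓❓❓❓❓❓❓❓❓❓❓

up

❓❓❓❓❓❓❓❓❓❓❓❓❓
❓❓❓❓❓❓❓❓❓❓❓❓❓
❓❓❓❓❓❓❓❓❓❓❓❓❓
❓❓❓❓❓❓❓❓❓❓❓❓❓
❓❓❓⬛⬜🚪🚪⬜⬜❓❓❓❓
❓❓❓⬛⬜⬜⬜⬜⬛❓❓❓❓
❓❓❓⬛⬜⬜🔴⬜⬜❓❓❓❓
❓❓❓⬛⬜⬜⬜⬜⬛❓❓❓❓
❓❓❓⬛⬛⬛⬛⬛⬛❓❓❓❓
❓❓❓⬛⬛⬛⬛⬛⬛❓❓❓❓
❓❓❓❓❓❓❓❓❓❓❓❓❓
❓❓❓❓❓❓❓❓❓❓❓❓❓
❓❓❓❓❓❓❓❓❓❓❓❓❓

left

❓❓❓❓❓❓❓❓❓❓❓❓❓
❓❓❓❓❓❓❓❓❓❓❓❓❓
❓❓❓❓❓❓❓❓❓❓❓❓❓
❓❓❓❓❓❓❓❓❓❓❓❓❓
❓❓❓❓⬛⬜🚪🚪⬜⬜❓❓❓
❓❓❓❓⬛⬜⬜⬜⬜⬛❓❓❓
❓❓❓❓⬛⬜🔴⬜⬜⬜❓❓❓
❓❓❓❓⬛⬜⬜⬜⬜⬛❓❓❓
❓❓❓❓⬛⬛⬛⬛⬛⬛❓❓❓
❓❓❓❓⬛⬛⬛⬛⬛⬛❓❓❓
❓❓❓❓❓❓❓❓❓❓❓❓❓
❓❓❓❓❓❓❓❓❓❓❓❓❓
❓❓❓❓❓❓❓❓❓❓❓❓❓

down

❓❓❓❓❓❓❓❓❓❓❓❓❓
❓❓❓❓❓❓❓❓❓❓❓❓❓
❓❓❓❓❓❓❓❓❓❓❓❓❓
❓❓❓❓⬛⬜🚪🚪⬜⬜❓❓❓
❓❓❓❓⬛⬜⬜⬜⬜⬛❓❓❓
❓❓❓❓⬛⬜⬜⬜⬜⬜❓❓❓
❓❓❓❓⬛⬜🔴⬜⬜⬛❓❓❓
❓❓❓❓⬛⬛⬛⬛⬛⬛❓❓❓
❓❓❓❓⬛⬛⬛⬛⬛⬛❓❓❓
❓❓❓❓❓❓❓❓❓❓❓❓❓
❓❓❓❓❓❓❓❓❓❓❓❓❓
❓❓❓❓❓❓❓❓❓❓❓❓❓
❓❓❓❓❓❓❓❓❓❓❓❓❓

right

❓❓❓❓❓❓❓❓❓❓❓❓❓
❓❓❓❓❓❓❓❓❓❓❓❓❓
❓❓❓❓❓❓❓❓❓❓❓❓❓
❓❓❓⬛⬜🚪🚪⬜⬜❓❓❓❓
❓❓❓⬛⬜⬜⬜⬜⬛❓❓❓❓
❓❓❓⬛⬜⬜⬜⬜⬜❓❓❓❓
❓❓❓⬛⬜⬜🔴⬜⬛❓❓❓❓
❓❓❓⬛⬛⬛⬛⬛⬛❓❓❓❓
❓❓❓⬛⬛⬛⬛⬛⬛❓❓❓❓
❓❓❓❓❓❓❓❓❓❓❓❓❓
❓❓❓❓❓❓❓❓❓❓❓❓❓
❓❓❓❓❓❓❓❓❓❓❓❓❓
❓❓❓❓❓❓❓❓❓❓❓❓❓

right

❓❓❓❓❓❓❓❓❓❓❓❓❓
❓❓❓❓❓❓❓❓❓❓❓❓❓
❓❓❓❓❓❓❓❓❓❓❓❓❓
❓❓⬛⬜🚪🚪⬜⬜❓❓❓❓❓
❓❓⬛⬜⬜⬜⬜⬛⬛❓❓❓❓
❓❓⬛⬜⬜⬜⬜⬜⬜❓❓❓❓
❓❓⬛⬜⬜⬜🔴⬛⬛❓❓❓❓
❓❓⬛⬛⬛⬛⬛⬛⬛❓❓❓❓
❓❓⬛⬛⬛⬛⬛⬛⬛❓❓❓❓
❓❓❓❓❓❓❓❓❓❓❓❓❓
❓❓❓❓❓❓❓❓❓❓❓❓❓
❓❓❓❓❓❓❓❓❓❓❓❓❓
❓❓❓❓❓❓❓❓❓❓❓❓❓

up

❓❓❓❓❓❓❓❓❓❓❓❓❓
❓❓❓❓❓❓❓❓❓❓❓❓❓
❓❓❓❓❓❓❓❓❓❓❓❓❓
❓❓❓❓❓❓❓❓❓❓❓❓❓
❓❓⬛⬜🚪🚪⬜⬜⬜❓❓❓❓
❓❓⬛⬜⬜⬜⬜⬛⬛❓❓❓❓
❓❓⬛⬜⬜⬜🔴⬜⬜❓❓❓❓
❓❓⬛⬜⬜⬜⬜⬛⬛❓❓❓❓
❓❓⬛⬛⬛⬛⬛⬛⬛❓❓❓❓
❓❓⬛⬛⬛⬛⬛⬛⬛❓❓❓❓
❓❓❓❓❓❓❓❓❓❓❓❓❓
❓❓❓❓❓❓❓❓❓❓❓❓❓
❓❓❓❓❓❓❓❓❓❓❓❓❓

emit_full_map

⬛⬜🚪🚪⬜⬜⬜
⬛⬜⬜⬜⬜⬛⬛
⬛⬜⬜⬜🔴⬜⬜
⬛⬜⬜⬜⬜⬛⬛
⬛⬛⬛⬛⬛⬛⬛
⬛⬛⬛⬛⬛⬛⬛

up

❓❓❓❓❓❓❓❓❓❓❓❓❓
❓❓❓❓❓❓❓❓❓❓❓❓❓
❓❓❓❓❓❓❓❓❓❓❓❓❓
❓❓❓❓❓❓❓❓❓❓❓❓❓
❓❓❓❓⬜⬜⬛⬛⬛❓❓❓❓
❓❓⬛⬜🚪🚪⬜⬜⬜❓❓❓❓
❓❓⬛⬜⬜⬜🔴⬛⬛❓❓❓❓
❓❓⬛⬜⬜⬜⬜⬜⬜❓❓❓❓
❓❓⬛⬜⬜⬜⬜⬛⬛❓❓❓❓
❓❓⬛⬛⬛⬛⬛⬛⬛❓❓❓❓
❓❓⬛⬛⬛⬛⬛⬛⬛❓❓❓❓
❓❓❓❓❓❓❓❓❓❓❓❓❓
❓❓❓❓❓❓❓❓❓❓❓❓❓

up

❓❓❓❓❓❓❓❓❓❓❓❓❓
❓❓❓❓❓❓❓❓❓❓❓❓❓
❓❓❓❓❓❓❓❓❓❓❓❓❓
❓❓❓❓❓❓❓❓❓❓❓❓❓
❓❓❓❓⬜⬜⬛⬛⬛❓❓❓❓
❓❓❓❓⬜⬜⬛⬛⬛❓❓❓❓
❓❓⬛⬜🚪🚪🔴⬜⬜❓❓❓❓
❓❓⬛⬜⬜⬜⬜⬛⬛❓❓❓❓
❓❓⬛⬜⬜⬜⬜⬜⬜❓❓❓❓
❓❓⬛⬜⬜⬜⬜⬛⬛❓❓❓❓
❓❓⬛⬛⬛⬛⬛⬛⬛❓❓❓❓
❓❓⬛⬛⬛⬛⬛⬛⬛❓❓❓❓
❓❓❓❓❓❓❓❓❓❓❓❓❓

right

❓❓❓❓❓❓❓❓❓❓❓❓❓
❓❓❓❓❓❓❓❓❓❓❓❓❓
❓❓❓❓❓❓❓❓❓❓❓❓❓
❓❓❓❓❓❓❓❓❓❓❓❓❓
❓❓❓⬜⬜⬛⬛⬛⬛❓❓❓❓
❓❓❓⬜⬜⬛⬛⬛⬛❓❓❓❓
❓⬛⬜🚪🚪⬜🔴⬜⬜❓❓❓❓
❓⬛⬜⬜⬜⬜⬛⬛⬛❓❓❓❓
❓⬛⬜⬜⬜⬜⬜⬜⬜❓❓❓❓
❓⬛⬜⬜⬜⬜⬛⬛❓❓❓❓❓
❓⬛⬛⬛⬛⬛⬛⬛❓❓❓❓❓
❓⬛⬛⬛⬛⬛⬛⬛❓❓❓❓❓
❓❓❓❓❓❓❓❓❓❓❓❓❓

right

❓❓❓❓❓❓❓❓❓❓❓❓❓
❓❓❓❓❓❓❓❓❓❓❓❓❓
❓❓❓❓❓❓❓❓❓❓❓❓❓
❓❓❓❓❓❓❓❓❓❓❓❓❓
❓❓⬜⬜⬛⬛⬛⬛⬛❓❓❓❓
❓❓⬜⬜⬛⬛⬛⬛⬛❓❓❓❓
⬛⬜🚪🚪⬜⬜🔴⬜⬜❓❓❓❓
⬛⬜⬜⬜⬜⬛⬛⬛⬛❓❓❓❓
⬛⬜⬜⬜⬜⬜⬜⬜⬜❓❓❓❓
⬛⬜⬜⬜⬜⬛⬛❓❓❓❓❓❓
⬛⬛⬛⬛⬛⬛⬛❓❓❓❓❓❓
⬛⬛⬛⬛⬛⬛⬛❓❓❓❓❓❓
❓❓❓❓❓❓❓❓❓❓❓❓❓

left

❓❓❓❓❓❓❓❓❓❓❓❓❓
❓❓❓❓❓❓❓❓❓❓❓❓❓
❓❓❓❓❓❓❓❓❓❓❓❓❓
❓❓❓❓❓❓❓❓❓❓❓❓❓
❓❓❓⬜⬜⬛⬛⬛⬛⬛❓❓❓
❓❓❓⬜⬜⬛⬛⬛⬛⬛❓❓❓
❓⬛⬜🚪🚪⬜🔴⬜⬜⬜❓❓❓
❓⬛⬜⬜⬜⬜⬛⬛⬛⬛❓❓❓
❓⬛⬜⬜⬜⬜⬜⬜⬜⬜❓❓❓
❓⬛⬜⬜⬜⬜⬛⬛❓❓❓❓❓
❓⬛⬛⬛⬛⬛⬛⬛❓❓❓❓❓
❓⬛⬛⬛⬛⬛⬛⬛❓❓❓❓❓
❓❓❓❓❓❓❓❓❓❓❓❓❓

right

❓❓❓❓❓❓❓❓❓❓❓❓❓
❓❓❓❓❓❓❓❓❓❓❓❓❓
❓❓❓❓❓❓❓❓❓❓❓❓❓
❓❓❓❓❓❓❓❓❓❓❓❓❓
❓❓⬜⬜⬛⬛⬛⬛⬛❓❓❓❓
❓❓⬜⬜⬛⬛⬛⬛⬛❓❓❓❓
⬛⬜🚪🚪⬜⬜🔴⬜⬜❓❓❓❓
⬛⬜⬜⬜⬜⬛⬛⬛⬛❓❓❓❓
⬛⬜⬜⬜⬜⬜⬜⬜⬜❓❓❓❓
⬛⬜⬜⬜⬜⬛⬛❓❓❓❓❓❓
⬛⬛⬛⬛⬛⬛⬛❓❓❓❓❓❓
⬛⬛⬛⬛⬛⬛⬛❓❓❓❓❓❓
❓❓❓❓❓❓❓❓❓❓❓❓❓

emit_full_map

❓❓⬜⬜⬛⬛⬛⬛⬛
❓❓⬜⬜⬛⬛⬛⬛⬛
⬛⬜🚪🚪⬜⬜🔴⬜⬜
⬛⬜⬜⬜⬜⬛⬛⬛⬛
⬛⬜⬜⬜⬜⬜⬜⬜⬜
⬛⬜⬜⬜⬜⬛⬛❓❓
⬛⬛⬛⬛⬛⬛⬛❓❓
⬛⬛⬛⬛⬛⬛⬛❓❓

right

❓❓❓❓❓❓❓❓❓❓❓❓❓
❓❓❓❓❓❓❓❓❓❓❓❓❓
❓❓❓❓❓❓❓❓❓❓❓❓❓
❓❓❓❓❓❓❓❓❓❓❓❓❓
❓⬜⬜⬛⬛⬛⬛⬛⬛❓❓❓❓
❓⬜⬜⬛⬛⬛⬛⬛⬛❓❓❓❓
⬜🚪🚪⬜⬜⬜🔴⬜⬜❓❓❓❓
⬜⬜⬜⬜⬛⬛⬛⬛⬛❓❓❓❓
⬜⬜⬜⬜⬜⬜⬜⬜⬜❓❓❓❓
⬜⬜⬜⬜⬛⬛❓❓❓❓❓❓❓
⬛⬛⬛⬛⬛⬛❓❓❓❓❓❓❓
⬛⬛⬛⬛⬛⬛❓❓❓❓❓❓❓
❓❓❓❓❓❓❓❓❓❓❓❓❓

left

❓❓❓❓❓❓❓❓❓❓❓❓❓
❓❓❓❓❓❓❓❓❓❓❓❓❓
❓❓❓❓❓❓❓❓❓❓❓❓❓
❓❓❓❓❓❓❓❓❓❓❓❓❓
❓❓⬜⬜⬛⬛⬛⬛⬛⬛❓❓❓
❓❓⬜⬜⬛⬛⬛⬛⬛⬛❓❓❓
⬛⬜🚪🚪⬜⬜🔴⬜⬜⬜❓❓❓
⬛⬜⬜⬜⬜⬛⬛⬛⬛⬛❓❓❓
⬛⬜⬜⬜⬜⬜⬜⬜⬜⬜❓❓❓
⬛⬜⬜⬜⬜⬛⬛❓❓❓❓❓❓
⬛⬛⬛⬛⬛⬛⬛❓❓❓❓❓❓
⬛⬛⬛⬛⬛⬛⬛❓❓❓❓❓❓
❓❓❓❓❓❓❓❓❓❓❓❓❓

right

❓❓❓❓❓❓❓❓❓❓❓❓❓
❓❓❓❓❓❓❓❓❓❓❓❓❓
❓❓❓❓❓❓❓❓❓❓❓❓❓
❓❓❓❓❓❓❓❓❓❓❓❓❓
❓⬜⬜⬛⬛⬛⬛⬛⬛❓❓❓❓
❓⬜⬜⬛⬛⬛⬛⬛⬛❓❓❓❓
⬜🚪🚪⬜⬜⬜🔴⬜⬜❓❓❓❓
⬜⬜⬜⬜⬛⬛⬛⬛⬛❓❓❓❓
⬜⬜⬜⬜⬜⬜⬜⬜⬜❓❓❓❓
⬜⬜⬜⬜⬛⬛❓❓❓❓❓❓❓
⬛⬛⬛⬛⬛⬛❓❓❓❓❓❓❓
⬛⬛⬛⬛⬛⬛❓❓❓❓❓❓❓
❓❓❓❓❓❓❓❓❓❓❓❓❓

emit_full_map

❓❓⬜⬜⬛⬛⬛⬛⬛⬛
❓❓⬜⬜⬛⬛⬛⬛⬛⬛
⬛⬜🚪🚪⬜⬜⬜🔴⬜⬜
⬛⬜⬜⬜⬜⬛⬛⬛⬛⬛
⬛⬜⬜⬜⬜⬜⬜⬜⬜⬜
⬛⬜⬜⬜⬜⬛⬛❓❓❓
⬛⬛⬛⬛⬛⬛⬛❓❓❓
⬛⬛⬛⬛⬛⬛⬛❓❓❓


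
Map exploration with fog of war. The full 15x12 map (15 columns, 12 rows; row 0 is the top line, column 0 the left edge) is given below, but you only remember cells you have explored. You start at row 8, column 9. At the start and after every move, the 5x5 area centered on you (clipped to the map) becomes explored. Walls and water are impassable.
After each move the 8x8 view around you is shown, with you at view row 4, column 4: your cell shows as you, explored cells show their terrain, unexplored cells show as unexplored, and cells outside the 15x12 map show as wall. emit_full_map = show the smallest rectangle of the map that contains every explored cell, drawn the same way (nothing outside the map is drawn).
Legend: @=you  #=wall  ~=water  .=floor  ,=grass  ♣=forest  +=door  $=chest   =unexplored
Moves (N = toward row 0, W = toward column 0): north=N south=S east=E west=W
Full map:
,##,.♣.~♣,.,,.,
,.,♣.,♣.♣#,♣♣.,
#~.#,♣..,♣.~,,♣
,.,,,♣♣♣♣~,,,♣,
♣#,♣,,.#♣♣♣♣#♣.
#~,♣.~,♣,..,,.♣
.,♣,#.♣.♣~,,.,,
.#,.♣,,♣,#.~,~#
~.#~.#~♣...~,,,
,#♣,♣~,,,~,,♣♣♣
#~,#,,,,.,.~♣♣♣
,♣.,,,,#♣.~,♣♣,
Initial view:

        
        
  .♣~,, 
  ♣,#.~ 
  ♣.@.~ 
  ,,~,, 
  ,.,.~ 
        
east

        
        
 .♣~,,. 
 ♣,#.~, 
 ♣..@~, 
 ,,~,,♣ 
 ,.,.~♣ 
        

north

        
        
  ,..,, 
 .♣~,,. 
 ♣,#@~, 
 ♣...~, 
 ,,~,,♣ 
 ,.,.~♣ 

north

        
        
  ♣♣♣♣# 
  ,..,, 
 .♣~@,. 
 ♣,#.~, 
 ♣...~, 
 ,,~,,♣ 

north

        
        
  ♣~,,, 
  ♣♣♣♣# 
  ,.@,, 
 .♣~,,. 
 ♣,#.~, 
 ♣...~, 

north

        
        
  ,♣.~, 
  ♣~,,, 
  ♣♣@♣# 
  ,..,, 
 .♣~,,. 
 ♣,#.~, 

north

########
        
  ♣#,♣♣ 
  ,♣.~, 
  ♣~@,, 
  ♣♣♣♣# 
  ,..,, 
 .♣~,,. 

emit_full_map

 ♣#,♣♣
 ,♣.~,
 ♣~@,,
 ♣♣♣♣#
 ,..,,
.♣~,,.
♣,#.~,
♣...~,
,,~,,♣
,.,.~♣

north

########
########
  ♣,.,, 
  ♣#,♣♣ 
  ,♣@~, 
  ♣~,,, 
  ♣♣♣♣# 
  ,..,, 

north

########
########
########
  ♣,.,, 
  ♣#@♣♣ 
  ,♣.~, 
  ♣~,,, 
  ♣♣♣♣# 

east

########
########
########
 ♣,.,,. 
 ♣#,@♣. 
 ,♣.~,, 
 ♣~,,,♣ 
 ♣♣♣♣#  

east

########
########
########
♣,.,,.,#
♣#,♣@.,#
,♣.~,,♣#
♣~,,,♣,#
♣♣♣♣#  #

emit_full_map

 ♣,.,,.,
 ♣#,♣@.,
 ,♣.~,,♣
 ♣~,,,♣,
 ♣♣♣♣#  
 ,..,,  
.♣~,,.  
♣,#.~,  
♣...~,  
,,~,,♣  
,.,.~♣  

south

########
########
♣,.,,.,#
♣#,♣♣.,#
,♣.~@,♣#
♣~,,,♣,#
♣♣♣♣#♣.#
,..,,  #

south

########
♣,.,,.,#
♣#,♣♣.,#
,♣.~,,♣#
♣~,,@♣,#
♣♣♣♣#♣.#
,..,,.♣#
♣~,,.  #

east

########
,.,,.,##
#,♣♣.,##
♣.~,,♣##
~,,,@,##
♣♣♣#♣.##
..,,.♣##
~,,.  ##

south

,.,,.,##
#,♣♣.,##
♣.~,,♣##
~,,,♣,##
♣♣♣#@.##
..,,.♣##
~,,.,,##
#.~,  ##

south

#,♣♣.,##
♣.~,,♣##
~,,,♣,##
♣♣♣#♣.##
..,,@♣##
~,,.,,##
#.~,~###
..~,  ##

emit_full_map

 ♣,.,,.,
 ♣#,♣♣.,
 ,♣.~,,♣
 ♣~,,,♣,
 ♣♣♣♣#♣.
 ,..,,@♣
.♣~,,.,,
♣,#.~,~#
♣...~,  
,,~,,♣  
,.,.~♣  

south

♣.~,,♣##
~,,,♣,##
♣♣♣#♣.##
..,,.♣##
~,,.@,##
#.~,~###
..~,,,##
~,,♣  ##

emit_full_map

 ♣,.,,.,
 ♣#,♣♣.,
 ,♣.~,,♣
 ♣~,,,♣,
 ♣♣♣♣#♣.
 ,..,,.♣
.♣~,,.@,
♣,#.~,~#
♣...~,,,
,,~,,♣  
,.,.~♣  


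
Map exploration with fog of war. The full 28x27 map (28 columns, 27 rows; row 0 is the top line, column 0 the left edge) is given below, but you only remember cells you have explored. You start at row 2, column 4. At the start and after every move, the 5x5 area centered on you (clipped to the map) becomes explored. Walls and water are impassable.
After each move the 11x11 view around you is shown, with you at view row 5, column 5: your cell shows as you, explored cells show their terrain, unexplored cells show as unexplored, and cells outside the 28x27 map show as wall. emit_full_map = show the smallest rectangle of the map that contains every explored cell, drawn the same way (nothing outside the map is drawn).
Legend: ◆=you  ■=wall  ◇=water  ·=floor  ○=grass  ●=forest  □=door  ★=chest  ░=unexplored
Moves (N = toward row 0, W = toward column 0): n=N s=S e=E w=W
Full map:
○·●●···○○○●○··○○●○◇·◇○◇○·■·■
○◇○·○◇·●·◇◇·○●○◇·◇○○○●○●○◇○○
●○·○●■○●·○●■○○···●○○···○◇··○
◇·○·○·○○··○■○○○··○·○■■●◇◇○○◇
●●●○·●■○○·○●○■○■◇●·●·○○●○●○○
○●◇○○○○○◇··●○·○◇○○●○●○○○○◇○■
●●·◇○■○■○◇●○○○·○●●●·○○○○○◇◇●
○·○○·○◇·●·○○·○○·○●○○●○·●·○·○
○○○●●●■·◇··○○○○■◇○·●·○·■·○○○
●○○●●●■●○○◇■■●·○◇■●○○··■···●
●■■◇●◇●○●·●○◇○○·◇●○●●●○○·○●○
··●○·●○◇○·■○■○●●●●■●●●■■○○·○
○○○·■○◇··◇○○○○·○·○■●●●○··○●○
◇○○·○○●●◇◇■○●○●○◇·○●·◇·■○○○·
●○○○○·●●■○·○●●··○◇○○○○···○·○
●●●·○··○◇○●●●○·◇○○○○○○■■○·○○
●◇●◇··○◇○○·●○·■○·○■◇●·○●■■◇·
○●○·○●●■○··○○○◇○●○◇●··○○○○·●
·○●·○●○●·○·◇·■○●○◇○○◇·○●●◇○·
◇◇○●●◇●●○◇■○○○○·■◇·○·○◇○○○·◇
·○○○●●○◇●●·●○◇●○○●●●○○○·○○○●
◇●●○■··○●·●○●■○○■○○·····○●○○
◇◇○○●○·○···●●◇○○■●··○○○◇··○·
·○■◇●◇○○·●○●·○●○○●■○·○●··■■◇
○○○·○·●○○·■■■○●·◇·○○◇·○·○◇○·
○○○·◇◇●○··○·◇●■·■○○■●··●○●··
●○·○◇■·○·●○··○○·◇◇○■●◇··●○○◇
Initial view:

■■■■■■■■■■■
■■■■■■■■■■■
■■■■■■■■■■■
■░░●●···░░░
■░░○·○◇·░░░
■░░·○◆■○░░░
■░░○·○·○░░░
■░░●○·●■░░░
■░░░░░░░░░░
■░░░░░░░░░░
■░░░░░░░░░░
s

■■■■■■■■■■■
■■■■■■■■■■■
■░░●●···░░░
■░░○·○◇·░░░
■░░·○●■○░░░
■░░○·◆·○░░░
■░░●○·●■░░░
■░░◇○○○○░░░
■░░░░░░░░░░
■░░░░░░░░░░
■░░░░░░░░░░

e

■■■■■■■■■■■
■■■■■■■■■■■
░░●●···░░░░
░░○·○◇·●░░░
░░·○●■○●░░░
░░○·○◆○○░░░
░░●○·●■○░░░
░░◇○○○○○░░░
░░░░░░░░░░░
░░░░░░░░░░░
░░░░░░░░░░░

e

■■■■■■■■■■■
■■■■■■■■■■■
░●●···░░░░░
░○·○◇·●·░░░
░·○●■○●·░░░
░○·○·◆○·░░░
░●○·●■○○░░░
░◇○○○○○◇░░░
░░░░░░░░░░░
░░░░░░░░░░░
░░░░░░░░░░░

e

■■■■■■■■■■■
■■■■■■■■■■■
●●···░░░░░░
○·○◇·●·◇░░░
·○●■○●·○░░░
○·○·○◆··░░░
●○·●■○○·░░░
◇○○○○○◇·░░░
░░░░░░░░░░░
░░░░░░░░░░░
░░░░░░░░░░░

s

■■■■■■■■■■■
●●···░░░░░░
○·○◇·●·◇░░░
·○●■○●·○░░░
○·○·○○··░░░
●○·●■◆○·░░░
◇○○○○○◇·░░░
░░░■○■○◇░░░
░░░░░░░░░░░
░░░░░░░░░░░
░░░░░░░░░░░

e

■■■■■■■■■■■
●···░░░░░░░
·○◇·●·◇░░░░
○●■○●·○●░░░
·○·○○··○░░░
○·●■○◆·○░░░
○○○○○◇··░░░
░░■○■○◇●░░░
░░░░░░░░░░░
░░░░░░░░░░░
░░░░░░░░░░░

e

■■■■■■■■■■■
···░░░░░░░░
○◇·●·◇░░░░░
●■○●·○●■░░░
○·○○··○■░░░
·●■○○◆○●░░░
○○○○◇··●░░░
░■○■○◇●○░░░
░░░░░░░░░░░
░░░░░░░░░░░
░░░░░░░░░░░

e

■■■■■■■■■■■
··░░░░░░░░░
◇·●·◇░░░░░░
■○●·○●■○░░░
·○○··○■○░░░
●■○○·◆●○░░░
○○○◇··●○░░░
■○■○◇●○○░░░
░░░░░░░░░░░
░░░░░░░░░░░
░░░░░░░░░░░

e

■■■■■■■■■■■
·░░░░░░░░░░
·●·◇░░░░░░░
○●·○●■○○░░░
○○··○■○○░░░
■○○·○◆○■░░░
○○◇··●○·░░░
○■○◇●○○○░░░
░░░░░░░░░░░
░░░░░░░░░░░
░░░░░░░░░░░

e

■■■■■■■■■■■
░░░░░░░░░░░
●·◇░░░░░░░░
●·○●■○○·░░░
○··○■○○○░░░
○○·○●◆■○░░░
○◇··●○·○░░░
■○◇●○○○·░░░
░░░░░░░░░░░
░░░░░░░░░░░
░░░░░░░░░░░

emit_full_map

●●···░░░░░░░░
○·○◇·●·◇░░░░░
·○●■○●·○●■○○·
○·○·○○··○■○○○
●○·●■○○·○●◆■○
◇○○○○○◇··●○·○
░░░■○■○◇●○○○·

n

■■■■■■■■■■■
■■■■■■■■■■■
░░░░░░░░░░░
●·◇◇·○●○░░░
●·○●■○○·░░░
○··○■◆○○░░░
○○·○●○■○░░░
○◇··●○·○░░░
■○◇●○○○·░░░
░░░░░░░░░░░
░░░░░░░░░░░

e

■■■■■■■■■■■
■■■■■■■■■■■
░░░░░░░░░░░
·◇◇·○●○◇░░░
·○●■○○··░░░
··○■○◆○·░░░
○·○●○■○■░░░
◇··●○·○◇░░░
○◇●○○○·░░░░
░░░░░░░░░░░
░░░░░░░░░░░

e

■■■■■■■■■■■
■■■■■■■■■■■
░░░░░░░░░░░
◇◇·○●○◇·░░░
○●■○○···░░░
·○■○○◆··░░░
·○●○■○■◇░░░
··●○·○◇○░░░
◇●○○○·░░░░░
░░░░░░░░░░░
░░░░░░░░░░░

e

■■■■■■■■■■■
■■■■■■■■■■■
░░░░░░░░░░░
◇·○●○◇·◇░░░
●■○○···●░░░
○■○○○◆·○░░░
○●○■○■◇●░░░
·●○·○◇○○░░░
●○○○·░░░░░░
░░░░░░░░░░░
░░░░░░░░░░░

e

■■■■■■■■■■■
■■■■■■■■■■■
░░░░░░░░░░░
·○●○◇·◇○░░░
■○○···●○░░░
■○○○·◆○·░░░
●○■○■◇●·░░░
●○·○◇○○●░░░
○○○·░░░░░░░
░░░░░░░░░░░
░░░░░░░░░░░

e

■■■■■■■■■■■
■■■■■■■■■■■
░░░░░░░░░░░
○●○◇·◇○○░░░
○○···●○○░░░
○○○··◆·○░░░
○■○■◇●·●░░░
○·○◇○○●○░░░
○○·░░░░░░░░
░░░░░░░░░░░
░░░░░░░░░░░

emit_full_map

●●···░░░░░░░░░░░░░
○·○◇·●·◇◇·○●○◇·◇○○
·○●■○●·○●■○○···●○○
○·○·○○··○■○○○··◆·○
●○·●■○○·○●○■○■◇●·●
◇○○○○○◇··●○·○◇○○●○
░░░■○■○◇●○○○·░░░░░

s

■■■■■■■■■■■
░░░░░░░░░░░
○●○◇·◇○○░░░
○○···●○○░░░
○○○··○·○░░░
○■○■◇◆·●░░░
○·○◇○○●○░░░
○○·○●●●·░░░
░░░░░░░░░░░
░░░░░░░░░░░
░░░░░░░░░░░

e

■■■■■■■■■■■
░░░░░░░░░░░
●○◇·◇○○░░░░
○···●○○·░░░
○○··○·○■░░░
■○■◇●◆●·░░░
·○◇○○●○●░░░
○·○●●●·○░░░
░░░░░░░░░░░
░░░░░░░░░░░
░░░░░░░░░░░

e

■■■■■■■■■■■
░░░░░░░░░░░
○◇·◇○○░░░░░
···●○○··░░░
○··○·○■■░░░
○■◇●·◆·○░░░
○◇○○●○●○░░░
·○●●●·○○░░░
░░░░░░░░░░░
░░░░░░░░░░░
░░░░░░░░░░░

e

■■■■■■■■■■■
░░░░░░░░░░░
◇·◇○○░░░░░░
··●○○···░░░
··○·○■■●░░░
■◇●·●◆○○░░░
◇○○●○●○○░░░
○●●●·○○○░░░
░░░░░░░░░░░
░░░░░░░░░░░
░░░░░░░░░░░

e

■■■■■■■■■■■
░░░░░░░░░░░
·◇○○░░░░░░░
·●○○···○░░░
·○·○■■●◇░░░
◇●·●·◆○●░░░
○○●○●○○○░░░
●●●·○○○○░░░
░░░░░░░░░░░
░░░░░░░░░░░
░░░░░░░░░░░

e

■■■■■■■■■■■
░░░░░░░░░░░
◇○○░░░░░░░░
●○○···○◇░░░
○·○■■●◇◇░░░
●·●·○◆●○░░░
○●○●○○○○░░░
●●·○○○○○░░░
░░░░░░░░░░░
░░░░░░░░░░░
░░░░░░░░░░░

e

■■■■■■■■■■■
░░░░░░░░░░■
○○░░░░░░░░■
○○···○◇·░░■
·○■■●◇◇○░░■
·●·○○◆○●░░■
●○●○○○○◇░░■
●·○○○○○◇░░■
░░░░░░░░░░■
░░░░░░░░░░■
░░░░░░░░░░■

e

■■■■■■■■■■■
░░░░░░░░░■■
○░░░░░░░░■■
○···○◇··░■■
○■■●◇◇○○░■■
●·○○●◆●○░■■
○●○○○○◇○░■■
·○○○○○◇◇░■■
░░░░░░░░░■■
░░░░░░░░░■■
░░░░░░░░░■■

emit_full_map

●●···░░░░░░░░░░░░░░░░░░░░
○·○◇·●·◇◇·○●○◇·◇○○░░░░░░░
·○●■○●·○●■○○···●○○···○◇··
○·○·○○··○■○○○··○·○■■●◇◇○○
●○·●■○○·○●○■○■◇●·●·○○●◆●○
◇○○○○○◇··●○·○◇○○●○●○○○○◇○
░░░■○■○◇●○○○·○●●●·○○○○○◇◇

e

■■■■■■■■■■■
░░░░░░░░■■■
░░░░░░░░■■■
···○◇··○■■■
■■●◇◇○○◇■■■
·○○●○◆○○■■■
●○○○○◇○■■■■
○○○○○◇◇●■■■
░░░░░░░░■■■
░░░░░░░░■■■
░░░░░░░░■■■

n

■■■■■■■■■■■
■■■■■■■■■■■
░░░░░░░░■■■
░░░●○◇○○■■■
···○◇··○■■■
■■●◇◇◆○◇■■■
·○○●○●○○■■■
●○○○○◇○■■■■
○○○○○◇◇●■■■
░░░░░░░░■■■
░░░░░░░░■■■

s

■■■■■■■■■■■
░░░░░░░░■■■
░░░●○◇○○■■■
···○◇··○■■■
■■●◇◇○○◇■■■
·○○●○◆○○■■■
●○○○○◇○■■■■
○○○○○◇◇●■■■
░░░░░░░░■■■
░░░░░░░░■■■
░░░░░░░░■■■

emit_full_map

●●···░░░░░░░░░░░░░░░░░░░░░
○·○◇·●·◇◇·○●○◇·◇○○░░░●○◇○○
·○●■○●·○●■○○···●○○···○◇··○
○·○·○○··○■○○○··○·○■■●◇◇○○◇
●○·●■○○·○●○■○■◇●·●·○○●○◆○○
◇○○○○○◇··●○·○◇○○●○●○○○○◇○■
░░░■○■○◇●○○○·○●●●·○○○○○◇◇●


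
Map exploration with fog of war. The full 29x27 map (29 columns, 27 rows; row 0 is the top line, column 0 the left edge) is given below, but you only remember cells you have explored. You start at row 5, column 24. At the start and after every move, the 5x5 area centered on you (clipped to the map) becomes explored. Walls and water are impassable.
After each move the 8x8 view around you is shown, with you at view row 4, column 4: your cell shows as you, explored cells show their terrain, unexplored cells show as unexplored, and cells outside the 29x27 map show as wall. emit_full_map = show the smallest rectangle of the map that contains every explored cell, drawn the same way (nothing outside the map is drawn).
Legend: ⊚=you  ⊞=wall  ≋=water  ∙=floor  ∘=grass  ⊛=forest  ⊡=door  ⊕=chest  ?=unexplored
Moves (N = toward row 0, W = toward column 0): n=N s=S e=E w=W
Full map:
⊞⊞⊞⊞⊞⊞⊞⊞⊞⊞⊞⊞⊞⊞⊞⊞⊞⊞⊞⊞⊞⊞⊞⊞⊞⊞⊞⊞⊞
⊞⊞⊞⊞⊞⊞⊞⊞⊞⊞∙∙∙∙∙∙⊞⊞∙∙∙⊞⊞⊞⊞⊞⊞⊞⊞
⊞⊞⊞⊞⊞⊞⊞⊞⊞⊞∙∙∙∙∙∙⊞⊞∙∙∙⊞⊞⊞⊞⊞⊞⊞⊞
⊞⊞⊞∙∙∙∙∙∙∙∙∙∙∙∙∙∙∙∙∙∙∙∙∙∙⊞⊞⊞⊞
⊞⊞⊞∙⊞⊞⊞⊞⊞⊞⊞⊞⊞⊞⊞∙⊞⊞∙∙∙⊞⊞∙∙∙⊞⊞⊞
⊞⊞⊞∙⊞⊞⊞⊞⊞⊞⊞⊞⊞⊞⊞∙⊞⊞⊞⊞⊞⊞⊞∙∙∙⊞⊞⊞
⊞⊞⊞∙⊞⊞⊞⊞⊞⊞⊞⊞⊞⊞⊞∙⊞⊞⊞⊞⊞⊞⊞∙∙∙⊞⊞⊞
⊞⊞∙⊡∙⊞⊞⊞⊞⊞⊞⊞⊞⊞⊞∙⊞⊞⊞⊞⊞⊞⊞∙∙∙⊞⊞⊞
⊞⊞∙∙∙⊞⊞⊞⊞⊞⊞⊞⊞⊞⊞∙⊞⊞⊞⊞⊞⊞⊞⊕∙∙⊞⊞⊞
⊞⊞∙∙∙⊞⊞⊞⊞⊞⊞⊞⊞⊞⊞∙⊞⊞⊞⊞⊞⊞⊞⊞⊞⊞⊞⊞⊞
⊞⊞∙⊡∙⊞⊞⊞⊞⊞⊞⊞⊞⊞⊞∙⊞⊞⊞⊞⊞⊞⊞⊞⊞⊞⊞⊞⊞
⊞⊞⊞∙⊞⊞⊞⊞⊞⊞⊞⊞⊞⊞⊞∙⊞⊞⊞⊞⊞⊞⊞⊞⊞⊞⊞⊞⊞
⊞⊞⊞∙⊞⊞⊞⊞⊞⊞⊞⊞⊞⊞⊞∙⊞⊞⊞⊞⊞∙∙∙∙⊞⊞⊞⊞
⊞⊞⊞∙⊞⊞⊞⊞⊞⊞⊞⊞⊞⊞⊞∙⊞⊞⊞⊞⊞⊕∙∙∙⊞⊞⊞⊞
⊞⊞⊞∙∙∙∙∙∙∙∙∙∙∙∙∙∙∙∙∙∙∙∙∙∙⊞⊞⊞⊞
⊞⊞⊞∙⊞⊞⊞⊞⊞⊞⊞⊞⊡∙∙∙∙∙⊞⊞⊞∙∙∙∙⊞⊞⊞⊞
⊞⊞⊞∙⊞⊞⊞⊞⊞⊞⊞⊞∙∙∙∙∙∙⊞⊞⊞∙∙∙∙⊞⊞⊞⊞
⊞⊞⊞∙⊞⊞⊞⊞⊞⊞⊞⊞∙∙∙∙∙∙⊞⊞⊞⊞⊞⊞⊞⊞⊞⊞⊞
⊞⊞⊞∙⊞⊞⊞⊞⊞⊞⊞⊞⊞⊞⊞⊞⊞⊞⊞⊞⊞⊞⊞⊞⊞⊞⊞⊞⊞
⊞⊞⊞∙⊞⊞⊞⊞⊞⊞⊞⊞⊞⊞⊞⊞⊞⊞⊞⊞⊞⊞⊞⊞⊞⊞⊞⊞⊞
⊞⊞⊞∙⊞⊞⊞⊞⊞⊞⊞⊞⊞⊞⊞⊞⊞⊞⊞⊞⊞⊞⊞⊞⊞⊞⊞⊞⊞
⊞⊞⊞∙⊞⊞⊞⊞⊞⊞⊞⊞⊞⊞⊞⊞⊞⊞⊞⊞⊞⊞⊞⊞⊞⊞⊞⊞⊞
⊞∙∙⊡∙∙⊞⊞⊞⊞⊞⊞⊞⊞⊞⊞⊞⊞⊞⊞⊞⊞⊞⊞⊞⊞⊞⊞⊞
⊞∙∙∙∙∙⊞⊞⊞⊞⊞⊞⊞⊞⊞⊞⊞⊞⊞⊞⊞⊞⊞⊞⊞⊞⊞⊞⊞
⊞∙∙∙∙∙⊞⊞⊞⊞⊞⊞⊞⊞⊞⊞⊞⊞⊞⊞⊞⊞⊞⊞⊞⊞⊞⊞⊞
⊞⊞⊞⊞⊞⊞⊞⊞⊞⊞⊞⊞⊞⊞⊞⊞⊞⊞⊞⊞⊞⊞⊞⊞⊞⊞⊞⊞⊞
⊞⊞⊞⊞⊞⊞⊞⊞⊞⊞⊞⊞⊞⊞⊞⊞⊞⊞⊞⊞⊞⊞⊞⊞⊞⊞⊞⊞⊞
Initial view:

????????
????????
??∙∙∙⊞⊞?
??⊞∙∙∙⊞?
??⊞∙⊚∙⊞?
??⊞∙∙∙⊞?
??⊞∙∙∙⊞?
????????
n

????????
????????
??⊞⊞⊞⊞⊞?
??∙∙∙⊞⊞?
??⊞∙⊚∙⊞?
??⊞∙∙∙⊞?
??⊞∙∙∙⊞?
??⊞∙∙∙⊞?

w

????????
????????
??⊞⊞⊞⊞⊞⊞
??∙∙∙∙⊞⊞
??⊞⊞⊚∙∙⊞
??⊞⊞∙∙∙⊞
??⊞⊞∙∙∙⊞
???⊞∙∙∙⊞

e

????????
????????
?⊞⊞⊞⊞⊞⊞?
?∙∙∙∙⊞⊞?
?⊞⊞∙⊚∙⊞?
?⊞⊞∙∙∙⊞?
?⊞⊞∙∙∙⊞?
??⊞∙∙∙⊞?

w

????????
????????
??⊞⊞⊞⊞⊞⊞
??∙∙∙∙⊞⊞
??⊞⊞⊚∙∙⊞
??⊞⊞∙∙∙⊞
??⊞⊞∙∙∙⊞
???⊞∙∙∙⊞

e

????????
????????
?⊞⊞⊞⊞⊞⊞?
?∙∙∙∙⊞⊞?
?⊞⊞∙⊚∙⊞?
?⊞⊞∙∙∙⊞?
?⊞⊞∙∙∙⊞?
??⊞∙∙∙⊞?

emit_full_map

⊞⊞⊞⊞⊞⊞
∙∙∙∙⊞⊞
⊞⊞∙⊚∙⊞
⊞⊞∙∙∙⊞
⊞⊞∙∙∙⊞
?⊞∙∙∙⊞

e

????????
????????
⊞⊞⊞⊞⊞⊞⊞?
∙∙∙∙⊞⊞⊞?
⊞⊞∙∙⊚⊞⊞?
⊞⊞∙∙∙⊞⊞?
⊞⊞∙∙∙⊞⊞?
?⊞∙∙∙⊞??

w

????????
????????
?⊞⊞⊞⊞⊞⊞⊞
?∙∙∙∙⊞⊞⊞
?⊞⊞∙⊚∙⊞⊞
?⊞⊞∙∙∙⊞⊞
?⊞⊞∙∙∙⊞⊞
??⊞∙∙∙⊞?

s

????????
?⊞⊞⊞⊞⊞⊞⊞
?∙∙∙∙⊞⊞⊞
?⊞⊞∙∙∙⊞⊞
?⊞⊞∙⊚∙⊞⊞
?⊞⊞∙∙∙⊞⊞
??⊞∙∙∙⊞?
????????

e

????????
⊞⊞⊞⊞⊞⊞⊞?
∙∙∙∙⊞⊞⊞?
⊞⊞∙∙∙⊞⊞?
⊞⊞∙∙⊚⊞⊞?
⊞⊞∙∙∙⊞⊞?
?⊞∙∙∙⊞⊞?
????????

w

????????
?⊞⊞⊞⊞⊞⊞⊞
?∙∙∙∙⊞⊞⊞
?⊞⊞∙∙∙⊞⊞
?⊞⊞∙⊚∙⊞⊞
?⊞⊞∙∙∙⊞⊞
??⊞∙∙∙⊞⊞
????????

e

????????
⊞⊞⊞⊞⊞⊞⊞?
∙∙∙∙⊞⊞⊞?
⊞⊞∙∙∙⊞⊞?
⊞⊞∙∙⊚⊞⊞?
⊞⊞∙∙∙⊞⊞?
?⊞∙∙∙⊞⊞?
????????

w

????????
?⊞⊞⊞⊞⊞⊞⊞
?∙∙∙∙⊞⊞⊞
?⊞⊞∙∙∙⊞⊞
?⊞⊞∙⊚∙⊞⊞
?⊞⊞∙∙∙⊞⊞
??⊞∙∙∙⊞⊞
????????

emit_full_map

⊞⊞⊞⊞⊞⊞⊞
∙∙∙∙⊞⊞⊞
⊞⊞∙∙∙⊞⊞
⊞⊞∙⊚∙⊞⊞
⊞⊞∙∙∙⊞⊞
?⊞∙∙∙⊞⊞


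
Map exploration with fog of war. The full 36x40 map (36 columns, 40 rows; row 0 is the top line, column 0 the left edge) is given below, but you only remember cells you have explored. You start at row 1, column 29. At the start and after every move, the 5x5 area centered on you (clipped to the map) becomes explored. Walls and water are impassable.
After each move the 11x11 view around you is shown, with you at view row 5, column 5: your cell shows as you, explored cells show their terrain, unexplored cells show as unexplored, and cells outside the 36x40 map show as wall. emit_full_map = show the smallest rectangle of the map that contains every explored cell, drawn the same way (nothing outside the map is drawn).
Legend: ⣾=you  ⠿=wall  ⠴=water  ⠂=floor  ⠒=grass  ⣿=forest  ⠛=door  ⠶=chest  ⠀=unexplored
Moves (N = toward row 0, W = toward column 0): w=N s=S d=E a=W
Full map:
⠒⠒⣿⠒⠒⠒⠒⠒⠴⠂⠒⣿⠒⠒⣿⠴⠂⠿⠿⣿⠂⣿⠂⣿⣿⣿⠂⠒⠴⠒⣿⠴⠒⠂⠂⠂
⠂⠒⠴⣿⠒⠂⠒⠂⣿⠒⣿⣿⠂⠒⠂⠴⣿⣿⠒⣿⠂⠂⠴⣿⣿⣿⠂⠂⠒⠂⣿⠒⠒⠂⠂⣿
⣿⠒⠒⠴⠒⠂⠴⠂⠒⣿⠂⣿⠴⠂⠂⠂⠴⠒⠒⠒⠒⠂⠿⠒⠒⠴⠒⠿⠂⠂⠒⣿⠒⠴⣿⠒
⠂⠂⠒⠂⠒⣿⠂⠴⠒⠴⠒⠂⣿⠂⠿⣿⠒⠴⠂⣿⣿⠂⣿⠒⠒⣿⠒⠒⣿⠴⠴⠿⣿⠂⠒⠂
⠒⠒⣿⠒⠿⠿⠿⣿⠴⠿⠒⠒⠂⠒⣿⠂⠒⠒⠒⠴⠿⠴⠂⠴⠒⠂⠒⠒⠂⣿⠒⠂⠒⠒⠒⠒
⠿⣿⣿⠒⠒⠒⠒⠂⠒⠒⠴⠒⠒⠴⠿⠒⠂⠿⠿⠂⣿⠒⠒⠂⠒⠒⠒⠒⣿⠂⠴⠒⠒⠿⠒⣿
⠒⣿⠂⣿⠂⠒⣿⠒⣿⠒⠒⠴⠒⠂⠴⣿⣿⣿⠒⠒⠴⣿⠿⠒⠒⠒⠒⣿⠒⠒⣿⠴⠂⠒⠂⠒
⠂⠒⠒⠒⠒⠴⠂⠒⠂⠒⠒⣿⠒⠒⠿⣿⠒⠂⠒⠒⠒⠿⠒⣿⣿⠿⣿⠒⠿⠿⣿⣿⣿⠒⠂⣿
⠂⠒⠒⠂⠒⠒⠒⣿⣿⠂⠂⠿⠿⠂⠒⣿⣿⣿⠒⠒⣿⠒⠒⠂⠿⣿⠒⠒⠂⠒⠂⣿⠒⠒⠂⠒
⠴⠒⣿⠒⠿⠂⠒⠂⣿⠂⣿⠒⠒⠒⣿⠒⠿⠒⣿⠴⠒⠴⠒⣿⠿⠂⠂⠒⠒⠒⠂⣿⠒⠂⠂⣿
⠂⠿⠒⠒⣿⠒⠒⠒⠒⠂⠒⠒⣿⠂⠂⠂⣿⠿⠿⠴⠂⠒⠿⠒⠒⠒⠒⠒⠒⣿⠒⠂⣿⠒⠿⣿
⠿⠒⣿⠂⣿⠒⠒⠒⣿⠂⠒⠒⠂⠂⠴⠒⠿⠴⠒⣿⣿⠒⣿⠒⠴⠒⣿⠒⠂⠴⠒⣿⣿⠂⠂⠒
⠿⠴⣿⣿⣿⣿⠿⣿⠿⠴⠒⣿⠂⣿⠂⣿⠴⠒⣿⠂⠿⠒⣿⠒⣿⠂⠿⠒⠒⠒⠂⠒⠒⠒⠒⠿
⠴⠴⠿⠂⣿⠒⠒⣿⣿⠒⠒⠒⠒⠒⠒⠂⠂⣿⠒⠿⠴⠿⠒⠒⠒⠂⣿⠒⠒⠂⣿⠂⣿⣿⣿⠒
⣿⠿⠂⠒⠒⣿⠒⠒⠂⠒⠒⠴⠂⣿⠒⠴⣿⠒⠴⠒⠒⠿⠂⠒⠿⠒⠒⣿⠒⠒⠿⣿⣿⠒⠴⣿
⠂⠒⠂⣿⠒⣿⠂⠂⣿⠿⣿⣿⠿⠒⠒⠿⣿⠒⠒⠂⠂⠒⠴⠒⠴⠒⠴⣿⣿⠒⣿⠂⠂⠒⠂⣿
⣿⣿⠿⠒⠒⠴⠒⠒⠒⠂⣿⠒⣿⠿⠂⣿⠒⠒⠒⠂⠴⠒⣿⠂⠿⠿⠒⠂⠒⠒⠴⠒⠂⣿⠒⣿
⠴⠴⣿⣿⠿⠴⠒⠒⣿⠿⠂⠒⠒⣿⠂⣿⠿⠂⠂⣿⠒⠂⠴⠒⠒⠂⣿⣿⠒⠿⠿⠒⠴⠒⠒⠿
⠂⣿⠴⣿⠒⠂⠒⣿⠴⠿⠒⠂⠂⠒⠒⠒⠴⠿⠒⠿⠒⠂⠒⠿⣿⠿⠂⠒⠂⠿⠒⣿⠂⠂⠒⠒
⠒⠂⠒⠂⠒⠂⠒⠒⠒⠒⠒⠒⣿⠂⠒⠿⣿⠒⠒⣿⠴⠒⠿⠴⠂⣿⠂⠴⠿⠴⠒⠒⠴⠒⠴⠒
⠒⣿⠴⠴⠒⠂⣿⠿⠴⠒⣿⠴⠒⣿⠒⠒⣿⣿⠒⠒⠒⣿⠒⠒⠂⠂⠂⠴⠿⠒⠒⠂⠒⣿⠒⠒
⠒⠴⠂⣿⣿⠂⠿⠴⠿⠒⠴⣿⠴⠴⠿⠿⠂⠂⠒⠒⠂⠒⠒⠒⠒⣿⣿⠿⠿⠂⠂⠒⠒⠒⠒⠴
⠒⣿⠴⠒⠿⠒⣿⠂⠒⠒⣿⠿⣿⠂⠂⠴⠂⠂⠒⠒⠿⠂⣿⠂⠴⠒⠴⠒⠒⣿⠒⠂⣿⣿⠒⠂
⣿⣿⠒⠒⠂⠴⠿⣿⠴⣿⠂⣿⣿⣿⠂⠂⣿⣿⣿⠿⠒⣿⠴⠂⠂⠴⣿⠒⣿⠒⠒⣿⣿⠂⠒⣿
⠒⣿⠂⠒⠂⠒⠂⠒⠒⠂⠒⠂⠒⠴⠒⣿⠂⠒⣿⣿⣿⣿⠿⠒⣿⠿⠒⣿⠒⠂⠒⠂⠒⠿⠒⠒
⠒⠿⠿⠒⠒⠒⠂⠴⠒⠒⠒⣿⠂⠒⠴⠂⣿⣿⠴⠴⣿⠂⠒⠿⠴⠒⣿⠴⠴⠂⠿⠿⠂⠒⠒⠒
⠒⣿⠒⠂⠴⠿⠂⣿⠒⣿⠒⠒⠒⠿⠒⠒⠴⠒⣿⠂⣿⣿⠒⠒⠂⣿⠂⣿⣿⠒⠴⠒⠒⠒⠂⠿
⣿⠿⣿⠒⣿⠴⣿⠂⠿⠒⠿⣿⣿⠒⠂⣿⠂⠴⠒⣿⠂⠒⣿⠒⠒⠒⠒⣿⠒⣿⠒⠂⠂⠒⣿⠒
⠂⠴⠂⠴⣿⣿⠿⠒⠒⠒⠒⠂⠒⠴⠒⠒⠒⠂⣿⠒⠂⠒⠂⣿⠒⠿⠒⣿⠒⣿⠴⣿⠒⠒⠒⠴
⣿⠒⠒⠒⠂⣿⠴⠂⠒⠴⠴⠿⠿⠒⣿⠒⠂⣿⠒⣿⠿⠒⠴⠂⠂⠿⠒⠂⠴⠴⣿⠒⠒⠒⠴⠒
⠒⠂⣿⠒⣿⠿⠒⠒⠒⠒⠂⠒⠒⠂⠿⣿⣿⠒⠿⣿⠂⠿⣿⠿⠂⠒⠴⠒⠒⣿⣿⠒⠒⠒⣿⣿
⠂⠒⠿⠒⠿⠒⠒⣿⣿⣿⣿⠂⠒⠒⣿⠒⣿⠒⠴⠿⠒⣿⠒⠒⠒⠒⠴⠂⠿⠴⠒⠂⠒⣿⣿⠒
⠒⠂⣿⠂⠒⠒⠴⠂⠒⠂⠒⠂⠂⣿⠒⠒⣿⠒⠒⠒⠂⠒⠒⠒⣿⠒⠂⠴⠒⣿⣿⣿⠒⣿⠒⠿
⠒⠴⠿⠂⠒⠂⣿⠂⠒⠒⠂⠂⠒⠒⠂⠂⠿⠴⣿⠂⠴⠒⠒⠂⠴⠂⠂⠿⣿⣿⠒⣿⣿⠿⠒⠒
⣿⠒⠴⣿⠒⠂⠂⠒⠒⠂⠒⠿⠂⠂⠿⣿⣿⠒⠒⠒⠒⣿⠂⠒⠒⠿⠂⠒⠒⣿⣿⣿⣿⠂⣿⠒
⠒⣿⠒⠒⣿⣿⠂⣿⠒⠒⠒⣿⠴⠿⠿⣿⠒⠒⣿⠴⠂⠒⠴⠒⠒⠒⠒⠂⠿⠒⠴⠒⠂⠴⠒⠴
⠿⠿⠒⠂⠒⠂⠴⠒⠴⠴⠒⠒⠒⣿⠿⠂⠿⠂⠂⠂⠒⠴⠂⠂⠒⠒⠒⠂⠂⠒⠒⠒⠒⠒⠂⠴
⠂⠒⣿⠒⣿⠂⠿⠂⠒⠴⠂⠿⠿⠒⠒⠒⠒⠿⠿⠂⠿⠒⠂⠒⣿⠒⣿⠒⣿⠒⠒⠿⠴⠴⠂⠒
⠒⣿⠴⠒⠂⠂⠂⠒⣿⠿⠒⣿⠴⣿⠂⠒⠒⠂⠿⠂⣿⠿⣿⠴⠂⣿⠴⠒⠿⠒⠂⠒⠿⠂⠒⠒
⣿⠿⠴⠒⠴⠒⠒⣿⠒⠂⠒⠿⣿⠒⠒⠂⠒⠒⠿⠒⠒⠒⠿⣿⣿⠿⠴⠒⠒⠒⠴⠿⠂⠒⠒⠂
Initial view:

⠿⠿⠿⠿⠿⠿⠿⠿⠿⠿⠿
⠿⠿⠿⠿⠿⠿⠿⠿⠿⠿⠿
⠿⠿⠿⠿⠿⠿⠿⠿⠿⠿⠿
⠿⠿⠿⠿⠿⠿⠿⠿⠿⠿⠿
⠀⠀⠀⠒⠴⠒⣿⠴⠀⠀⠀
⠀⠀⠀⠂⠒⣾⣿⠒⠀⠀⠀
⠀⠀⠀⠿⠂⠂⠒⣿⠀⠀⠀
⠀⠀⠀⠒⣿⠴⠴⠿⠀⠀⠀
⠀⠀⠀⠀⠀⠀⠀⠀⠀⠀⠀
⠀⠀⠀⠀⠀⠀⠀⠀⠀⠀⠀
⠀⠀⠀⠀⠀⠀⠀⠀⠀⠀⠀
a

⠿⠿⠿⠿⠿⠿⠿⠿⠿⠿⠿
⠿⠿⠿⠿⠿⠿⠿⠿⠿⠿⠿
⠿⠿⠿⠿⠿⠿⠿⠿⠿⠿⠿
⠿⠿⠿⠿⠿⠿⠿⠿⠿⠿⠿
⠀⠀⠀⠂⠒⠴⠒⣿⠴⠀⠀
⠀⠀⠀⠂⠂⣾⠂⣿⠒⠀⠀
⠀⠀⠀⠒⠿⠂⠂⠒⣿⠀⠀
⠀⠀⠀⠒⠒⣿⠴⠴⠿⠀⠀
⠀⠀⠀⠀⠀⠀⠀⠀⠀⠀⠀
⠀⠀⠀⠀⠀⠀⠀⠀⠀⠀⠀
⠀⠀⠀⠀⠀⠀⠀⠀⠀⠀⠀

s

⠿⠿⠿⠿⠿⠿⠿⠿⠿⠿⠿
⠿⠿⠿⠿⠿⠿⠿⠿⠿⠿⠿
⠿⠿⠿⠿⠿⠿⠿⠿⠿⠿⠿
⠀⠀⠀⠂⠒⠴⠒⣿⠴⠀⠀
⠀⠀⠀⠂⠂⠒⠂⣿⠒⠀⠀
⠀⠀⠀⠒⠿⣾⠂⠒⣿⠀⠀
⠀⠀⠀⠒⠒⣿⠴⠴⠿⠀⠀
⠀⠀⠀⠒⠒⠂⣿⠒⠀⠀⠀
⠀⠀⠀⠀⠀⠀⠀⠀⠀⠀⠀
⠀⠀⠀⠀⠀⠀⠀⠀⠀⠀⠀
⠀⠀⠀⠀⠀⠀⠀⠀⠀⠀⠀

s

⠿⠿⠿⠿⠿⠿⠿⠿⠿⠿⠿
⠿⠿⠿⠿⠿⠿⠿⠿⠿⠿⠿
⠀⠀⠀⠂⠒⠴⠒⣿⠴⠀⠀
⠀⠀⠀⠂⠂⠒⠂⣿⠒⠀⠀
⠀⠀⠀⠒⠿⠂⠂⠒⣿⠀⠀
⠀⠀⠀⠒⠒⣾⠴⠴⠿⠀⠀
⠀⠀⠀⠒⠒⠂⣿⠒⠀⠀⠀
⠀⠀⠀⠒⠒⣿⠂⠴⠀⠀⠀
⠀⠀⠀⠀⠀⠀⠀⠀⠀⠀⠀
⠀⠀⠀⠀⠀⠀⠀⠀⠀⠀⠀
⠀⠀⠀⠀⠀⠀⠀⠀⠀⠀⠀

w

⠿⠿⠿⠿⠿⠿⠿⠿⠿⠿⠿
⠿⠿⠿⠿⠿⠿⠿⠿⠿⠿⠿
⠿⠿⠿⠿⠿⠿⠿⠿⠿⠿⠿
⠀⠀⠀⠂⠒⠴⠒⣿⠴⠀⠀
⠀⠀⠀⠂⠂⠒⠂⣿⠒⠀⠀
⠀⠀⠀⠒⠿⣾⠂⠒⣿⠀⠀
⠀⠀⠀⠒⠒⣿⠴⠴⠿⠀⠀
⠀⠀⠀⠒⠒⠂⣿⠒⠀⠀⠀
⠀⠀⠀⠒⠒⣿⠂⠴⠀⠀⠀
⠀⠀⠀⠀⠀⠀⠀⠀⠀⠀⠀
⠀⠀⠀⠀⠀⠀⠀⠀⠀⠀⠀

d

⠿⠿⠿⠿⠿⠿⠿⠿⠿⠿⠿
⠿⠿⠿⠿⠿⠿⠿⠿⠿⠿⠿
⠿⠿⠿⠿⠿⠿⠿⠿⠿⠿⠿
⠀⠀⠂⠒⠴⠒⣿⠴⠀⠀⠀
⠀⠀⠂⠂⠒⠂⣿⠒⠀⠀⠀
⠀⠀⠒⠿⠂⣾⠒⣿⠀⠀⠀
⠀⠀⠒⠒⣿⠴⠴⠿⠀⠀⠀
⠀⠀⠒⠒⠂⣿⠒⠂⠀⠀⠀
⠀⠀⠒⠒⣿⠂⠴⠀⠀⠀⠀
⠀⠀⠀⠀⠀⠀⠀⠀⠀⠀⠀
⠀⠀⠀⠀⠀⠀⠀⠀⠀⠀⠀

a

⠿⠿⠿⠿⠿⠿⠿⠿⠿⠿⠿
⠿⠿⠿⠿⠿⠿⠿⠿⠿⠿⠿
⠿⠿⠿⠿⠿⠿⠿⠿⠿⠿⠿
⠀⠀⠀⠂⠒⠴⠒⣿⠴⠀⠀
⠀⠀⠀⠂⠂⠒⠂⣿⠒⠀⠀
⠀⠀⠀⠒⠿⣾⠂⠒⣿⠀⠀
⠀⠀⠀⠒⠒⣿⠴⠴⠿⠀⠀
⠀⠀⠀⠒⠒⠂⣿⠒⠂⠀⠀
⠀⠀⠀⠒⠒⣿⠂⠴⠀⠀⠀
⠀⠀⠀⠀⠀⠀⠀⠀⠀⠀⠀
⠀⠀⠀⠀⠀⠀⠀⠀⠀⠀⠀

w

⠿⠿⠿⠿⠿⠿⠿⠿⠿⠿⠿
⠿⠿⠿⠿⠿⠿⠿⠿⠿⠿⠿
⠿⠿⠿⠿⠿⠿⠿⠿⠿⠿⠿
⠿⠿⠿⠿⠿⠿⠿⠿⠿⠿⠿
⠀⠀⠀⠂⠒⠴⠒⣿⠴⠀⠀
⠀⠀⠀⠂⠂⣾⠂⣿⠒⠀⠀
⠀⠀⠀⠒⠿⠂⠂⠒⣿⠀⠀
⠀⠀⠀⠒⠒⣿⠴⠴⠿⠀⠀
⠀⠀⠀⠒⠒⠂⣿⠒⠂⠀⠀
⠀⠀⠀⠒⠒⣿⠂⠴⠀⠀⠀
⠀⠀⠀⠀⠀⠀⠀⠀⠀⠀⠀

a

⠿⠿⠿⠿⠿⠿⠿⠿⠿⠿⠿
⠿⠿⠿⠿⠿⠿⠿⠿⠿⠿⠿
⠿⠿⠿⠿⠿⠿⠿⠿⠿⠿⠿
⠿⠿⠿⠿⠿⠿⠿⠿⠿⠿⠿
⠀⠀⠀⣿⠂⠒⠴⠒⣿⠴⠀
⠀⠀⠀⣿⠂⣾⠒⠂⣿⠒⠀
⠀⠀⠀⠴⠒⠿⠂⠂⠒⣿⠀
⠀⠀⠀⣿⠒⠒⣿⠴⠴⠿⠀
⠀⠀⠀⠀⠒⠒⠂⣿⠒⠂⠀
⠀⠀⠀⠀⠒⠒⣿⠂⠴⠀⠀
⠀⠀⠀⠀⠀⠀⠀⠀⠀⠀⠀

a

⠿⠿⠿⠿⠿⠿⠿⠿⠿⠿⠿
⠿⠿⠿⠿⠿⠿⠿⠿⠿⠿⠿
⠿⠿⠿⠿⠿⠿⠿⠿⠿⠿⠿
⠿⠿⠿⠿⠿⠿⠿⠿⠿⠿⠿
⠀⠀⠀⣿⣿⠂⠒⠴⠒⣿⠴
⠀⠀⠀⣿⣿⣾⠂⠒⠂⣿⠒
⠀⠀⠀⠒⠴⠒⠿⠂⠂⠒⣿
⠀⠀⠀⠒⣿⠒⠒⣿⠴⠴⠿
⠀⠀⠀⠀⠀⠒⠒⠂⣿⠒⠂
⠀⠀⠀⠀⠀⠒⠒⣿⠂⠴⠀
⠀⠀⠀⠀⠀⠀⠀⠀⠀⠀⠀

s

⠿⠿⠿⠿⠿⠿⠿⠿⠿⠿⠿
⠿⠿⠿⠿⠿⠿⠿⠿⠿⠿⠿
⠿⠿⠿⠿⠿⠿⠿⠿⠿⠿⠿
⠀⠀⠀⣿⣿⠂⠒⠴⠒⣿⠴
⠀⠀⠀⣿⣿⠂⠂⠒⠂⣿⠒
⠀⠀⠀⠒⠴⣾⠿⠂⠂⠒⣿
⠀⠀⠀⠒⣿⠒⠒⣿⠴⠴⠿
⠀⠀⠀⠒⠂⠒⠒⠂⣿⠒⠂
⠀⠀⠀⠀⠀⠒⠒⣿⠂⠴⠀
⠀⠀⠀⠀⠀⠀⠀⠀⠀⠀⠀
⠀⠀⠀⠀⠀⠀⠀⠀⠀⠀⠀

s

⠿⠿⠿⠿⠿⠿⠿⠿⠿⠿⠿
⠿⠿⠿⠿⠿⠿⠿⠿⠿⠿⠿
⠀⠀⠀⣿⣿⠂⠒⠴⠒⣿⠴
⠀⠀⠀⣿⣿⠂⠂⠒⠂⣿⠒
⠀⠀⠀⠒⠴⠒⠿⠂⠂⠒⣿
⠀⠀⠀⠒⣿⣾⠒⣿⠴⠴⠿
⠀⠀⠀⠒⠂⠒⠒⠂⣿⠒⠂
⠀⠀⠀⠒⠒⠒⠒⣿⠂⠴⠀
⠀⠀⠀⠀⠀⠀⠀⠀⠀⠀⠀
⠀⠀⠀⠀⠀⠀⠀⠀⠀⠀⠀
⠀⠀⠀⠀⠀⠀⠀⠀⠀⠀⠀

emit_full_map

⣿⣿⠂⠒⠴⠒⣿⠴
⣿⣿⠂⠂⠒⠂⣿⠒
⠒⠴⠒⠿⠂⠂⠒⣿
⠒⣿⣾⠒⣿⠴⠴⠿
⠒⠂⠒⠒⠂⣿⠒⠂
⠒⠒⠒⠒⣿⠂⠴⠀

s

⠿⠿⠿⠿⠿⠿⠿⠿⠿⠿⠿
⠀⠀⠀⣿⣿⠂⠒⠴⠒⣿⠴
⠀⠀⠀⣿⣿⠂⠂⠒⠂⣿⠒
⠀⠀⠀⠒⠴⠒⠿⠂⠂⠒⣿
⠀⠀⠀⠒⣿⠒⠒⣿⠴⠴⠿
⠀⠀⠀⠒⠂⣾⠒⠂⣿⠒⠂
⠀⠀⠀⠒⠒⠒⠒⣿⠂⠴⠀
⠀⠀⠀⠒⠒⠒⣿⠒⠀⠀⠀
⠀⠀⠀⠀⠀⠀⠀⠀⠀⠀⠀
⠀⠀⠀⠀⠀⠀⠀⠀⠀⠀⠀
⠀⠀⠀⠀⠀⠀⠀⠀⠀⠀⠀

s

⠀⠀⠀⣿⣿⠂⠒⠴⠒⣿⠴
⠀⠀⠀⣿⣿⠂⠂⠒⠂⣿⠒
⠀⠀⠀⠒⠴⠒⠿⠂⠂⠒⣿
⠀⠀⠀⠒⣿⠒⠒⣿⠴⠴⠿
⠀⠀⠀⠒⠂⠒⠒⠂⣿⠒⠂
⠀⠀⠀⠒⠒⣾⠒⣿⠂⠴⠀
⠀⠀⠀⠒⠒⠒⣿⠒⠀⠀⠀
⠀⠀⠀⣿⠿⣿⠒⠿⠀⠀⠀
⠀⠀⠀⠀⠀⠀⠀⠀⠀⠀⠀
⠀⠀⠀⠀⠀⠀⠀⠀⠀⠀⠀
⠀⠀⠀⠀⠀⠀⠀⠀⠀⠀⠀

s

⠀⠀⠀⣿⣿⠂⠂⠒⠂⣿⠒
⠀⠀⠀⠒⠴⠒⠿⠂⠂⠒⣿
⠀⠀⠀⠒⣿⠒⠒⣿⠴⠴⠿
⠀⠀⠀⠒⠂⠒⠒⠂⣿⠒⠂
⠀⠀⠀⠒⠒⠒⠒⣿⠂⠴⠀
⠀⠀⠀⠒⠒⣾⣿⠒⠀⠀⠀
⠀⠀⠀⣿⠿⣿⠒⠿⠀⠀⠀
⠀⠀⠀⠿⣿⠒⠒⠂⠀⠀⠀
⠀⠀⠀⠀⠀⠀⠀⠀⠀⠀⠀
⠀⠀⠀⠀⠀⠀⠀⠀⠀⠀⠀
⠀⠀⠀⠀⠀⠀⠀⠀⠀⠀⠀

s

⠀⠀⠀⠒⠴⠒⠿⠂⠂⠒⣿
⠀⠀⠀⠒⣿⠒⠒⣿⠴⠴⠿
⠀⠀⠀⠒⠂⠒⠒⠂⣿⠒⠂
⠀⠀⠀⠒⠒⠒⠒⣿⠂⠴⠀
⠀⠀⠀⠒⠒⠒⣿⠒⠀⠀⠀
⠀⠀⠀⣿⠿⣾⠒⠿⠀⠀⠀
⠀⠀⠀⠿⣿⠒⠒⠂⠀⠀⠀
⠀⠀⠀⠿⠂⠂⠒⠒⠀⠀⠀
⠀⠀⠀⠀⠀⠀⠀⠀⠀⠀⠀
⠀⠀⠀⠀⠀⠀⠀⠀⠀⠀⠀
⠀⠀⠀⠀⠀⠀⠀⠀⠀⠀⠀

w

⠀⠀⠀⣿⣿⠂⠂⠒⠂⣿⠒
⠀⠀⠀⠒⠴⠒⠿⠂⠂⠒⣿
⠀⠀⠀⠒⣿⠒⠒⣿⠴⠴⠿
⠀⠀⠀⠒⠂⠒⠒⠂⣿⠒⠂
⠀⠀⠀⠒⠒⠒⠒⣿⠂⠴⠀
⠀⠀⠀⠒⠒⣾⣿⠒⠀⠀⠀
⠀⠀⠀⣿⠿⣿⠒⠿⠀⠀⠀
⠀⠀⠀⠿⣿⠒⠒⠂⠀⠀⠀
⠀⠀⠀⠿⠂⠂⠒⠒⠀⠀⠀
⠀⠀⠀⠀⠀⠀⠀⠀⠀⠀⠀
⠀⠀⠀⠀⠀⠀⠀⠀⠀⠀⠀

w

⠀⠀⠀⣿⣿⠂⠒⠴⠒⣿⠴
⠀⠀⠀⣿⣿⠂⠂⠒⠂⣿⠒
⠀⠀⠀⠒⠴⠒⠿⠂⠂⠒⣿
⠀⠀⠀⠒⣿⠒⠒⣿⠴⠴⠿
⠀⠀⠀⠒⠂⠒⠒⠂⣿⠒⠂
⠀⠀⠀⠒⠒⣾⠒⣿⠂⠴⠀
⠀⠀⠀⠒⠒⠒⣿⠒⠀⠀⠀
⠀⠀⠀⣿⠿⣿⠒⠿⠀⠀⠀
⠀⠀⠀⠿⣿⠒⠒⠂⠀⠀⠀
⠀⠀⠀⠿⠂⠂⠒⠒⠀⠀⠀
⠀⠀⠀⠀⠀⠀⠀⠀⠀⠀⠀

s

⠀⠀⠀⣿⣿⠂⠂⠒⠂⣿⠒
⠀⠀⠀⠒⠴⠒⠿⠂⠂⠒⣿
⠀⠀⠀⠒⣿⠒⠒⣿⠴⠴⠿
⠀⠀⠀⠒⠂⠒⠒⠂⣿⠒⠂
⠀⠀⠀⠒⠒⠒⠒⣿⠂⠴⠀
⠀⠀⠀⠒⠒⣾⣿⠒⠀⠀⠀
⠀⠀⠀⣿⠿⣿⠒⠿⠀⠀⠀
⠀⠀⠀⠿⣿⠒⠒⠂⠀⠀⠀
⠀⠀⠀⠿⠂⠂⠒⠒⠀⠀⠀
⠀⠀⠀⠀⠀⠀⠀⠀⠀⠀⠀
⠀⠀⠀⠀⠀⠀⠀⠀⠀⠀⠀

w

⠀⠀⠀⣿⣿⠂⠒⠴⠒⣿⠴
⠀⠀⠀⣿⣿⠂⠂⠒⠂⣿⠒
⠀⠀⠀⠒⠴⠒⠿⠂⠂⠒⣿
⠀⠀⠀⠒⣿⠒⠒⣿⠴⠴⠿
⠀⠀⠀⠒⠂⠒⠒⠂⣿⠒⠂
⠀⠀⠀⠒⠒⣾⠒⣿⠂⠴⠀
⠀⠀⠀⠒⠒⠒⣿⠒⠀⠀⠀
⠀⠀⠀⣿⠿⣿⠒⠿⠀⠀⠀
⠀⠀⠀⠿⣿⠒⠒⠂⠀⠀⠀
⠀⠀⠀⠿⠂⠂⠒⠒⠀⠀⠀
⠀⠀⠀⠀⠀⠀⠀⠀⠀⠀⠀

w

⠿⠿⠿⠿⠿⠿⠿⠿⠿⠿⠿
⠀⠀⠀⣿⣿⠂⠒⠴⠒⣿⠴
⠀⠀⠀⣿⣿⠂⠂⠒⠂⣿⠒
⠀⠀⠀⠒⠴⠒⠿⠂⠂⠒⣿
⠀⠀⠀⠒⣿⠒⠒⣿⠴⠴⠿
⠀⠀⠀⠒⠂⣾⠒⠂⣿⠒⠂
⠀⠀⠀⠒⠒⠒⠒⣿⠂⠴⠀
⠀⠀⠀⠒⠒⠒⣿⠒⠀⠀⠀
⠀⠀⠀⣿⠿⣿⠒⠿⠀⠀⠀
⠀⠀⠀⠿⣿⠒⠒⠂⠀⠀⠀
⠀⠀⠀⠿⠂⠂⠒⠒⠀⠀⠀

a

⠿⠿⠿⠿⠿⠿⠿⠿⠿⠿⠿
⠀⠀⠀⠀⣿⣿⠂⠒⠴⠒⣿
⠀⠀⠀⠀⣿⣿⠂⠂⠒⠂⣿
⠀⠀⠀⠒⠒⠴⠒⠿⠂⠂⠒
⠀⠀⠀⠒⠒⣿⠒⠒⣿⠴⠴
⠀⠀⠀⠴⠒⣾⠒⠒⠂⣿⠒
⠀⠀⠀⠂⠒⠒⠒⠒⣿⠂⠴
⠀⠀⠀⠒⠒⠒⠒⣿⠒⠀⠀
⠀⠀⠀⠀⣿⠿⣿⠒⠿⠀⠀
⠀⠀⠀⠀⠿⣿⠒⠒⠂⠀⠀
⠀⠀⠀⠀⠿⠂⠂⠒⠒⠀⠀

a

⠿⠿⠿⠿⠿⠿⠿⠿⠿⠿⠿
⠀⠀⠀⠀⠀⣿⣿⠂⠒⠴⠒
⠀⠀⠀⠀⠀⣿⣿⠂⠂⠒⠂
⠀⠀⠀⠿⠒⠒⠴⠒⠿⠂⠂
⠀⠀⠀⣿⠒⠒⣿⠒⠒⣿⠴
⠀⠀⠀⠂⠴⣾⠂⠒⠒⠂⣿
⠀⠀⠀⠒⠂⠒⠒⠒⠒⣿⠂
⠀⠀⠀⠿⠒⠒⠒⠒⣿⠒⠀
⠀⠀⠀⠀⠀⣿⠿⣿⠒⠿⠀
⠀⠀⠀⠀⠀⠿⣿⠒⠒⠂⠀
⠀⠀⠀⠀⠀⠿⠂⠂⠒⠒⠀

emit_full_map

⠀⠀⣿⣿⠂⠒⠴⠒⣿⠴
⠀⠀⣿⣿⠂⠂⠒⠂⣿⠒
⠿⠒⠒⠴⠒⠿⠂⠂⠒⣿
⣿⠒⠒⣿⠒⠒⣿⠴⠴⠿
⠂⠴⣾⠂⠒⠒⠂⣿⠒⠂
⠒⠂⠒⠒⠒⠒⣿⠂⠴⠀
⠿⠒⠒⠒⠒⣿⠒⠀⠀⠀
⠀⠀⣿⠿⣿⠒⠿⠀⠀⠀
⠀⠀⠿⣿⠒⠒⠂⠀⠀⠀
⠀⠀⠿⠂⠂⠒⠒⠀⠀⠀

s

⠀⠀⠀⠀⠀⣿⣿⠂⠒⠴⠒
⠀⠀⠀⠀⠀⣿⣿⠂⠂⠒⠂
⠀⠀⠀⠿⠒⠒⠴⠒⠿⠂⠂
⠀⠀⠀⣿⠒⠒⣿⠒⠒⣿⠴
⠀⠀⠀⠂⠴⠒⠂⠒⠒⠂⣿
⠀⠀⠀⠒⠂⣾⠒⠒⠒⣿⠂
⠀⠀⠀⠿⠒⠒⠒⠒⣿⠒⠀
⠀⠀⠀⠒⣿⣿⠿⣿⠒⠿⠀
⠀⠀⠀⠀⠀⠿⣿⠒⠒⠂⠀
⠀⠀⠀⠀⠀⠿⠂⠂⠒⠒⠀
⠀⠀⠀⠀⠀⠀⠀⠀⠀⠀⠀

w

⠿⠿⠿⠿⠿⠿⠿⠿⠿⠿⠿
⠀⠀⠀⠀⠀⣿⣿⠂⠒⠴⠒
⠀⠀⠀⠀⠀⣿⣿⠂⠂⠒⠂
⠀⠀⠀⠿⠒⠒⠴⠒⠿⠂⠂
⠀⠀⠀⣿⠒⠒⣿⠒⠒⣿⠴
⠀⠀⠀⠂⠴⣾⠂⠒⠒⠂⣿
⠀⠀⠀⠒⠂⠒⠒⠒⠒⣿⠂
⠀⠀⠀⠿⠒⠒⠒⠒⣿⠒⠀
⠀⠀⠀⠒⣿⣿⠿⣿⠒⠿⠀
⠀⠀⠀⠀⠀⠿⣿⠒⠒⠂⠀
⠀⠀⠀⠀⠀⠿⠂⠂⠒⠒⠀

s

⠀⠀⠀⠀⠀⣿⣿⠂⠒⠴⠒
⠀⠀⠀⠀⠀⣿⣿⠂⠂⠒⠂
⠀⠀⠀⠿⠒⠒⠴⠒⠿⠂⠂
⠀⠀⠀⣿⠒⠒⣿⠒⠒⣿⠴
⠀⠀⠀⠂⠴⠒⠂⠒⠒⠂⣿
⠀⠀⠀⠒⠂⣾⠒⠒⠒⣿⠂
⠀⠀⠀⠿⠒⠒⠒⠒⣿⠒⠀
⠀⠀⠀⠒⣿⣿⠿⣿⠒⠿⠀
⠀⠀⠀⠀⠀⠿⣿⠒⠒⠂⠀
⠀⠀⠀⠀⠀⠿⠂⠂⠒⠒⠀
⠀⠀⠀⠀⠀⠀⠀⠀⠀⠀⠀

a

⠀⠀⠀⠀⠀⠀⣿⣿⠂⠒⠴
⠀⠀⠀⠀⠀⠀⣿⣿⠂⠂⠒
⠀⠀⠀⠀⠿⠒⠒⠴⠒⠿⠂
⠀⠀⠀⠂⣿⠒⠒⣿⠒⠒⣿
⠀⠀⠀⠴⠂⠴⠒⠂⠒⠒⠂
⠀⠀⠀⠒⠒⣾⠒⠒⠒⠒⣿
⠀⠀⠀⣿⠿⠒⠒⠒⠒⣿⠒
⠀⠀⠀⠿⠒⣿⣿⠿⣿⠒⠿
⠀⠀⠀⠀⠀⠀⠿⣿⠒⠒⠂
⠀⠀⠀⠀⠀⠀⠿⠂⠂⠒⠒
⠀⠀⠀⠀⠀⠀⠀⠀⠀⠀⠀

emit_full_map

⠀⠀⠀⣿⣿⠂⠒⠴⠒⣿⠴
⠀⠀⠀⣿⣿⠂⠂⠒⠂⣿⠒
⠀⠿⠒⠒⠴⠒⠿⠂⠂⠒⣿
⠂⣿⠒⠒⣿⠒⠒⣿⠴⠴⠿
⠴⠂⠴⠒⠂⠒⠒⠂⣿⠒⠂
⠒⠒⣾⠒⠒⠒⠒⣿⠂⠴⠀
⣿⠿⠒⠒⠒⠒⣿⠒⠀⠀⠀
⠿⠒⣿⣿⠿⣿⠒⠿⠀⠀⠀
⠀⠀⠀⠿⣿⠒⠒⠂⠀⠀⠀
⠀⠀⠀⠿⠂⠂⠒⠒⠀⠀⠀
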